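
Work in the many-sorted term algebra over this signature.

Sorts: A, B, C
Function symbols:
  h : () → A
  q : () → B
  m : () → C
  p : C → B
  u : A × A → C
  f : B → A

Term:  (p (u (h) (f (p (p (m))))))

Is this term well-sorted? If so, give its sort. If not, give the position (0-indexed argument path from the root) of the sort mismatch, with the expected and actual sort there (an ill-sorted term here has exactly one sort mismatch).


ill-sorted at position [0, 1, 0, 0]: expected C, got B

    (h) : A
          (m) : C
        (p (m)) : B
      (p (p (m))) : ✗ arg 0 at [0, 1, 0, 0] has sort B, expected C


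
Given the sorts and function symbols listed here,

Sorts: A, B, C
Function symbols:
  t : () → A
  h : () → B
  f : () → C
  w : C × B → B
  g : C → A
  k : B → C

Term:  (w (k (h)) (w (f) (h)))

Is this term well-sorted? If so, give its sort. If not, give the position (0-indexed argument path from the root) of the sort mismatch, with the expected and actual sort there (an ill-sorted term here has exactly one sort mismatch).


    (h) : B
  (k (h)) : C
    (f) : C
    (h) : B
  (w (f) (h)) : B
(w (k (h)) (w (f) (h))) : B

well-sorted; sort = B


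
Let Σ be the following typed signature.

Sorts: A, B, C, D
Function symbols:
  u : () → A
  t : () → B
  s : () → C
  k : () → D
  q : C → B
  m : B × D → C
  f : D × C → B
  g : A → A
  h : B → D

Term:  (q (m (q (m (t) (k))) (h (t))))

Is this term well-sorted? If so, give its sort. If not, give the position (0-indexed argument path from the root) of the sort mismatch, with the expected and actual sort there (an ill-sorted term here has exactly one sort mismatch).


well-sorted; sort = B

        (t) : B
        (k) : D
      (m (t) (k)) : C
    (q (m (t) (k))) : B
      (t) : B
    (h (t)) : D
  (m (q (m (t) (k))) (h (t))) : C
(q (m (q (m (t) (k))) (h (t)))) : B


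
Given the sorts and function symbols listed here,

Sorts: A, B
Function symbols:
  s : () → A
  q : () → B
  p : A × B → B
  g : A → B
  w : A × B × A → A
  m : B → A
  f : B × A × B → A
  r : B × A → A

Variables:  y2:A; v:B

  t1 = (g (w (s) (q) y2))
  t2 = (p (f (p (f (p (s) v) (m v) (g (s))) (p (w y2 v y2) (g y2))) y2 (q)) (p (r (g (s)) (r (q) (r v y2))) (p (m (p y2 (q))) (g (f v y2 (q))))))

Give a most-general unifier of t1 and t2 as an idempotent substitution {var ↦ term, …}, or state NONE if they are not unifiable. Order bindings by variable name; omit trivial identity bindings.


NONE (not unifiable)

head clash or occurs-check failure — not unifiable


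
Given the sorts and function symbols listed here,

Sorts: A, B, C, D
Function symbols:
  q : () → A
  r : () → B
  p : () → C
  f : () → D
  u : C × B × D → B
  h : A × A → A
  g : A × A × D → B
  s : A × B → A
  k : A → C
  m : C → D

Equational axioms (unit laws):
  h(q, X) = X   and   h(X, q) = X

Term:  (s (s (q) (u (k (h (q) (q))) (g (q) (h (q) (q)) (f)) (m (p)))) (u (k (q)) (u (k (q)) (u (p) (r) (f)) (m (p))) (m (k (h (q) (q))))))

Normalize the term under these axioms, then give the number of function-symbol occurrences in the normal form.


size = 27

1. (s (s (q) (u (k (h (q) (q))) (g (q) (h (q) (q)) (f)) (m (p)))) (u (k (q)) (u (k (q)) (u (p) (r) (f)) (m (p))) (m (k (h (q) (q))))))  →  (s (s (q) (u (k (q)) (g (q) (h (q) (q)) (f)) (m (p)))) (u (k (q)) (u (k (q)) (u (p) (r) (f)) (m (p))) (m (k (h (q) (q))))))
2. (s (s (q) (u (k (q)) (g (q) (h (q) (q)) (f)) (m (p)))) (u (k (q)) (u (k (q)) (u (p) (r) (f)) (m (p))) (m (k (h (q) (q))))))  →  (s (s (q) (u (k (q)) (g (q) (q) (f)) (m (p)))) (u (k (q)) (u (k (q)) (u (p) (r) (f)) (m (p))) (m (k (h (q) (q))))))
3. (s (s (q) (u (k (q)) (g (q) (q) (f)) (m (p)))) (u (k (q)) (u (k (q)) (u (p) (r) (f)) (m (p))) (m (k (h (q) (q))))))  →  (s (s (q) (u (k (q)) (g (q) (q) (f)) (m (p)))) (u (k (q)) (u (k (q)) (u (p) (r) (f)) (m (p))) (m (k (q)))))
normal form: (s (s (q) (u (k (q)) (g (q) (q) (f)) (m (p)))) (u (k (q)) (u (k (q)) (u (p) (r) (f)) (m (p))) (m (k (q)))))


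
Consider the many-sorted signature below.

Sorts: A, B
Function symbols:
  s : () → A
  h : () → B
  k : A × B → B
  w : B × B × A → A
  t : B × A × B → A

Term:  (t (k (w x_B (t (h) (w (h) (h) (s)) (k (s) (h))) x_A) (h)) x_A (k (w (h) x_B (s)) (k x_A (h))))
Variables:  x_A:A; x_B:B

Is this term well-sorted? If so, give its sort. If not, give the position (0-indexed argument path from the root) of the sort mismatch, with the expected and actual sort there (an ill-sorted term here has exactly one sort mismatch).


      x_B : B
        (h) : B
          (h) : B
          (h) : B
          (s) : A
        (w (h) (h) (s)) : A
          (s) : A
          (h) : B
        (k (s) (h)) : B
      (t (h) (w (h) (h) (s)) (k (s) (h))) : A
      x_A : A
    (w x_B (t (h) (w (h) (h) (s)) (k (s) (h))) x_A) : ✗ arg 1 at [0, 0, 1] has sort A, expected B
    (h) : B
  x_A : A
      (h) : B
      x_B : B
      (s) : A
    (w (h) x_B (s)) : A
      x_A : A
      (h) : B
    (k x_A (h)) : B
  (k (w (h) x_B (s)) (k x_A (h))) : B

ill-sorted at position [0, 0, 1]: expected B, got A


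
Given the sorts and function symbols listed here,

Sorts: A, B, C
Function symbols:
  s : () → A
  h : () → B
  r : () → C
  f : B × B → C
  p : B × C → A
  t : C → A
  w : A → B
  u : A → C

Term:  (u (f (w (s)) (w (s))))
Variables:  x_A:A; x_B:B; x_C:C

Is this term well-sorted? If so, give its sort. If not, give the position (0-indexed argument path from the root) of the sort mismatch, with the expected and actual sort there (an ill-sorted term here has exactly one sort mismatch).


      (s) : A
    (w (s)) : B
      (s) : A
    (w (s)) : B
  (f (w (s)) (w (s))) : C
(u (f (w (s)) (w (s)))) : ✗ arg 0 at [0] has sort C, expected A

ill-sorted at position [0]: expected A, got C


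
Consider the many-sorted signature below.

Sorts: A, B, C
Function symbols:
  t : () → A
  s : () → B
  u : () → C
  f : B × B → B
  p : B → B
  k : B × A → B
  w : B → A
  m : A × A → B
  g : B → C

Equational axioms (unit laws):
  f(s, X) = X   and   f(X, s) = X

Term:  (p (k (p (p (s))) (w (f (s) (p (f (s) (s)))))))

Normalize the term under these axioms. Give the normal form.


normal form = (p (k (p (p (s))) (w (p (s)))))

1. (p (k (p (p (s))) (w (f (s) (p (f (s) (s)))))))  →  (p (k (p (p (s))) (w (p (f (s) (s))))))
2. (p (k (p (p (s))) (w (p (f (s) (s))))))  →  (p (k (p (p (s))) (w (p (s)))))


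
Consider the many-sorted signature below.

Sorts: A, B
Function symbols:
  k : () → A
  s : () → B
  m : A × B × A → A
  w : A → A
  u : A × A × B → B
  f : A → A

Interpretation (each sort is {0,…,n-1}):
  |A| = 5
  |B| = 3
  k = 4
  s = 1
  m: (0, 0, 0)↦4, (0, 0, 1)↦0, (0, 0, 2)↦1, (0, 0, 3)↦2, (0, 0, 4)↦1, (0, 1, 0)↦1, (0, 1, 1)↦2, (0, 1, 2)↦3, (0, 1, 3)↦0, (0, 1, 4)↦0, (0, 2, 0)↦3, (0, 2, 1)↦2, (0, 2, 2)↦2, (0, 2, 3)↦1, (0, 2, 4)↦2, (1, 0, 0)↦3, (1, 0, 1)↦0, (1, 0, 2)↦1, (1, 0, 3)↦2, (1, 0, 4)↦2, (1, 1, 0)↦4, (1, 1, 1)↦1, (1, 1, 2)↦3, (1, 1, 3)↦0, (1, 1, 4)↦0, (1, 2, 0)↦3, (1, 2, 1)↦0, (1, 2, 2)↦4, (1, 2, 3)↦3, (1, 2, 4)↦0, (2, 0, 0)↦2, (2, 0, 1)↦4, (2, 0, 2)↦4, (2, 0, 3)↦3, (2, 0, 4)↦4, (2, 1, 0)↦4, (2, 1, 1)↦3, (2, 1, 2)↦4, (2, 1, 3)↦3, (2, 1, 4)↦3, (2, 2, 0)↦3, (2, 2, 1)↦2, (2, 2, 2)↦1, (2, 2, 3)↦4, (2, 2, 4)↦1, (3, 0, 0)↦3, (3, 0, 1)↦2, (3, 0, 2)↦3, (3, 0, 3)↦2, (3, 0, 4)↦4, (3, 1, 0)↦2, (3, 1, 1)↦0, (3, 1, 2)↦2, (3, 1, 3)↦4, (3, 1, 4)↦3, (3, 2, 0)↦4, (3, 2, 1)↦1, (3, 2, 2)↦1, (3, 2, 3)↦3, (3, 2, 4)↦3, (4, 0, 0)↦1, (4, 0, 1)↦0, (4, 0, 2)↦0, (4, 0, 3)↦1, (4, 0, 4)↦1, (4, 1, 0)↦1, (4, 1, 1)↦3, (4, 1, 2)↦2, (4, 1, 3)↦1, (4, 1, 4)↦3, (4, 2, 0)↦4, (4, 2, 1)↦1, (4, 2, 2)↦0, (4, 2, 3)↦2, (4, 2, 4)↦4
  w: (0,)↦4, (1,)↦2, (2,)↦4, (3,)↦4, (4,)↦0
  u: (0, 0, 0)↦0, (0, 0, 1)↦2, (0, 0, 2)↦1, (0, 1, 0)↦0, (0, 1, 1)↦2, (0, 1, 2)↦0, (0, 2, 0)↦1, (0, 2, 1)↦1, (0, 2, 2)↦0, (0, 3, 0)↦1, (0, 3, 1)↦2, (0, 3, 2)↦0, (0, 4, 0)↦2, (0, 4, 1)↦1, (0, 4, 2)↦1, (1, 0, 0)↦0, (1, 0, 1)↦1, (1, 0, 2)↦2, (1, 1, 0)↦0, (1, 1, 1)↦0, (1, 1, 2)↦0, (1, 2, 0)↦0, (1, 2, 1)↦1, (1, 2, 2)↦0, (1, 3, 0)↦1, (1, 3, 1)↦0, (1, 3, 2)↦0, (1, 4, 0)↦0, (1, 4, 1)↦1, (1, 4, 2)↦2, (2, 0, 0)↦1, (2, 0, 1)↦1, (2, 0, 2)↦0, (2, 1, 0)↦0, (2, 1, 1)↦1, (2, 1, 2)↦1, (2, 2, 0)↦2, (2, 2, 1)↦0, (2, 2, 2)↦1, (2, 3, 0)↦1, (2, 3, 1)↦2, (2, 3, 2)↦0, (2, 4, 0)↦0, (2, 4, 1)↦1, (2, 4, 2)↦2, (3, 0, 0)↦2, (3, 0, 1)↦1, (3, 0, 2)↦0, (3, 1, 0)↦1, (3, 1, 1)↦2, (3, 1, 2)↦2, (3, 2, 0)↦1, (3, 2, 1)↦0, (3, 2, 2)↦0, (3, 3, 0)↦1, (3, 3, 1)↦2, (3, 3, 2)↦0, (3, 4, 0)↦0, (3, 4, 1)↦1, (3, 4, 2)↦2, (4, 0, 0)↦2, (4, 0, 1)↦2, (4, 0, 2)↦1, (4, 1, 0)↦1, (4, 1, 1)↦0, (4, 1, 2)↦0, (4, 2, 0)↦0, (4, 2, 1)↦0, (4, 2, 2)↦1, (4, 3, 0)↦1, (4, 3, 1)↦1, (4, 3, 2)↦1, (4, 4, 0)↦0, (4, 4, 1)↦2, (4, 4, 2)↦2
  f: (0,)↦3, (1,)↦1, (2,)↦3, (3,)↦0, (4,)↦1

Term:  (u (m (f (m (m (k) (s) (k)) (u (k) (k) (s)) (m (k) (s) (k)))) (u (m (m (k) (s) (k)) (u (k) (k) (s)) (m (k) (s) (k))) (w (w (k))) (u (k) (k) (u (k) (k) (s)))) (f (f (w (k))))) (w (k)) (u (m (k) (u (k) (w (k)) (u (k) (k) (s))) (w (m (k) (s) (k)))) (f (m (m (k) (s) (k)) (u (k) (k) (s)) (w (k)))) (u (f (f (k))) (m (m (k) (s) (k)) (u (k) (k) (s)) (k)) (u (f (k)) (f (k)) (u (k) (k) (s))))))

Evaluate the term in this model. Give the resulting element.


  k = 4
  s = 1
  k = 4
  (m (k) (s) (k)) = m(4, 1, 4) = 3
  k = 4
  k = 4
  s = 1
  (u (k) (k) (s)) = u(4, 4, 1) = 2
  k = 4
  s = 1
  k = 4
  (m (k) (s) (k)) = m(4, 1, 4) = 3
  (m (m (k) (s) (k)) (u (k) (k) (s)) (m (k) (s) (k))) = m(3, 2, 3) = 3
  (f (m (m (k) (s) (k)) (u (k) (k) (s)) (m (k) (s) (k)))) = f(3,) = 0
  k = 4
  s = 1
  k = 4
  (m (k) (s) (k)) = m(4, 1, 4) = 3
  k = 4
  k = 4
  s = 1
  (u (k) (k) (s)) = u(4, 4, 1) = 2
  k = 4
  s = 1
  k = 4
  (m (k) (s) (k)) = m(4, 1, 4) = 3
  (m (m (k) (s) (k)) (u (k) (k) (s)) (m (k) (s) (k))) = m(3, 2, 3) = 3
  k = 4
  (w (k)) = w(4,) = 0
  (w (w (k))) = w(0,) = 4
  k = 4
  k = 4
  k = 4
  k = 4
  s = 1
  (u (k) (k) (s)) = u(4, 4, 1) = 2
  (u (k) (k) (u (k) (k) (s))) = u(4, 4, 2) = 2
  (u (m (m (k) (s) (k)) (u (k) (k) (s)) (m (k) (s) (k))) (w (w (k))) (u (k) (k) (u (k) (k) (s)))) = u(3, 4, 2) = 2
  k = 4
  (w (k)) = w(4,) = 0
  (f (w (k))) = f(0,) = 3
  (f (f (w (k)))) = f(3,) = 0
  (m (f (m (m (k) (s) (k)) (u (k) (k) (s)) (m (k) (s) (k)))) (u (m (m (k) (s) (k)) (u (k) (k) (s)) (m (k) (s) (k))) (w (w (k))) (u (k) (k) (u (k) (k) (s)))) (f (f (w (k))))) = m(0, 2, 0) = 3
  k = 4
  (w (k)) = w(4,) = 0
  k = 4
  k = 4
  k = 4
  (w (k)) = w(4,) = 0
  k = 4
  k = 4
  s = 1
  (u (k) (k) (s)) = u(4, 4, 1) = 2
  (u (k) (w (k)) (u (k) (k) (s))) = u(4, 0, 2) = 1
  k = 4
  s = 1
  k = 4
  (m (k) (s) (k)) = m(4, 1, 4) = 3
  (w (m (k) (s) (k))) = w(3,) = 4
  (m (k) (u (k) (w (k)) (u (k) (k) (s))) (w (m (k) (s) (k)))) = m(4, 1, 4) = 3
  k = 4
  s = 1
  k = 4
  (m (k) (s) (k)) = m(4, 1, 4) = 3
  k = 4
  k = 4
  s = 1
  (u (k) (k) (s)) = u(4, 4, 1) = 2
  k = 4
  (w (k)) = w(4,) = 0
  (m (m (k) (s) (k)) (u (k) (k) (s)) (w (k))) = m(3, 2, 0) = 4
  (f (m (m (k) (s) (k)) (u (k) (k) (s)) (w (k)))) = f(4,) = 1
  k = 4
  (f (k)) = f(4,) = 1
  (f (f (k))) = f(1,) = 1
  k = 4
  s = 1
  k = 4
  (m (k) (s) (k)) = m(4, 1, 4) = 3
  k = 4
  k = 4
  s = 1
  (u (k) (k) (s)) = u(4, 4, 1) = 2
  k = 4
  (m (m (k) (s) (k)) (u (k) (k) (s)) (k)) = m(3, 2, 4) = 3
  k = 4
  (f (k)) = f(4,) = 1
  k = 4
  (f (k)) = f(4,) = 1
  k = 4
  k = 4
  s = 1
  (u (k) (k) (s)) = u(4, 4, 1) = 2
  (u (f (k)) (f (k)) (u (k) (k) (s))) = u(1, 1, 2) = 0
  (u (f (f (k))) (m (m (k) (s) (k)) (u (k) (k) (s)) (k)) (u (f (k)) (f (k)) (u (k) (k) (s)))) = u(1, 3, 0) = 1
  (u (m (k) (u (k) (w (k)) (u (k) (k) (s))) (w (m (k) (s) (k)))) (f (m (m (k) (s) (k)) (u (k) (k) (s)) (w (k)))) (u (f (f (k))) (m (m (k) (s) (k)) (u (k) (k) (s)) (k)) (u (f (k)) (f (k)) (u (k) (k) (s))))) = u(3, 1, 1) = 2
  (u (m (f (m (m (k) (s) (k)) (u (k) (k) (s)) (m (k) (s) (k)))) (u (m (m (k) (s) (k)) (u (k) (k) (s)) (m (k) (s) (k))) (w (w (k))) (u (k) (k) (u (k) (k) (s)))) (f (f (w (k))))) (w (k)) (u (m (k) (u (k) (w (k)) (u (k) (k) (s))) (w (m (k) (s) (k)))) (f (m (m (k) (s) (k)) (u (k) (k) (s)) (w (k)))) (u (f (f (k))) (m (m (k) (s) (k)) (u (k) (k) (s)) (k)) (u (f (k)) (f (k)) (u (k) (k) (s)))))) = u(3, 0, 2) = 0

value = 0


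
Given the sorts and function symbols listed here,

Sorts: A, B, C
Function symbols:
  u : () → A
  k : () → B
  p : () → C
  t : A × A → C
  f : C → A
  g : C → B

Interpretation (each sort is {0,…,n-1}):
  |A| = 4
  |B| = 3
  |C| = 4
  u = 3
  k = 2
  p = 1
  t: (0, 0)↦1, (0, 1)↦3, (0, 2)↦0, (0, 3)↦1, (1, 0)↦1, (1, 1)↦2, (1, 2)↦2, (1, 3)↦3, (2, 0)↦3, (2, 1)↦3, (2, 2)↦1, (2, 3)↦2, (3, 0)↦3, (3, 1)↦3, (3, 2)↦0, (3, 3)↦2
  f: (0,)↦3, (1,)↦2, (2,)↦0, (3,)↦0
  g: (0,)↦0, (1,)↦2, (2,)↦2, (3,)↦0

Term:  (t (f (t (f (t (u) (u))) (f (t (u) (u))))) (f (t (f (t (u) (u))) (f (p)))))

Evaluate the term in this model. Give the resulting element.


  u = 3
  u = 3
  (t (u) (u)) = t(3, 3) = 2
  (f (t (u) (u))) = f(2,) = 0
  u = 3
  u = 3
  (t (u) (u)) = t(3, 3) = 2
  (f (t (u) (u))) = f(2,) = 0
  (t (f (t (u) (u))) (f (t (u) (u)))) = t(0, 0) = 1
  (f (t (f (t (u) (u))) (f (t (u) (u))))) = f(1,) = 2
  u = 3
  u = 3
  (t (u) (u)) = t(3, 3) = 2
  (f (t (u) (u))) = f(2,) = 0
  p = 1
  (f (p)) = f(1,) = 2
  (t (f (t (u) (u))) (f (p))) = t(0, 2) = 0
  (f (t (f (t (u) (u))) (f (p)))) = f(0,) = 3
  (t (f (t (f (t (u) (u))) (f (t (u) (u))))) (f (t (f (t (u) (u))) (f (p))))) = t(2, 3) = 2

value = 2


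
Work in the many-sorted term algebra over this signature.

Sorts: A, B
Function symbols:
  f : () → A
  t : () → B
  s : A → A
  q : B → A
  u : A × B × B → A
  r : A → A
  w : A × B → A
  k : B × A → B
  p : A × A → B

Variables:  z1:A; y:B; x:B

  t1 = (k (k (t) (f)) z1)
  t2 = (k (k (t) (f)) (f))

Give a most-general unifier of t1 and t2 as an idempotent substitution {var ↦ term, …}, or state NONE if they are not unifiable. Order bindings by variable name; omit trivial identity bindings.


{z1 ↦ (f)}


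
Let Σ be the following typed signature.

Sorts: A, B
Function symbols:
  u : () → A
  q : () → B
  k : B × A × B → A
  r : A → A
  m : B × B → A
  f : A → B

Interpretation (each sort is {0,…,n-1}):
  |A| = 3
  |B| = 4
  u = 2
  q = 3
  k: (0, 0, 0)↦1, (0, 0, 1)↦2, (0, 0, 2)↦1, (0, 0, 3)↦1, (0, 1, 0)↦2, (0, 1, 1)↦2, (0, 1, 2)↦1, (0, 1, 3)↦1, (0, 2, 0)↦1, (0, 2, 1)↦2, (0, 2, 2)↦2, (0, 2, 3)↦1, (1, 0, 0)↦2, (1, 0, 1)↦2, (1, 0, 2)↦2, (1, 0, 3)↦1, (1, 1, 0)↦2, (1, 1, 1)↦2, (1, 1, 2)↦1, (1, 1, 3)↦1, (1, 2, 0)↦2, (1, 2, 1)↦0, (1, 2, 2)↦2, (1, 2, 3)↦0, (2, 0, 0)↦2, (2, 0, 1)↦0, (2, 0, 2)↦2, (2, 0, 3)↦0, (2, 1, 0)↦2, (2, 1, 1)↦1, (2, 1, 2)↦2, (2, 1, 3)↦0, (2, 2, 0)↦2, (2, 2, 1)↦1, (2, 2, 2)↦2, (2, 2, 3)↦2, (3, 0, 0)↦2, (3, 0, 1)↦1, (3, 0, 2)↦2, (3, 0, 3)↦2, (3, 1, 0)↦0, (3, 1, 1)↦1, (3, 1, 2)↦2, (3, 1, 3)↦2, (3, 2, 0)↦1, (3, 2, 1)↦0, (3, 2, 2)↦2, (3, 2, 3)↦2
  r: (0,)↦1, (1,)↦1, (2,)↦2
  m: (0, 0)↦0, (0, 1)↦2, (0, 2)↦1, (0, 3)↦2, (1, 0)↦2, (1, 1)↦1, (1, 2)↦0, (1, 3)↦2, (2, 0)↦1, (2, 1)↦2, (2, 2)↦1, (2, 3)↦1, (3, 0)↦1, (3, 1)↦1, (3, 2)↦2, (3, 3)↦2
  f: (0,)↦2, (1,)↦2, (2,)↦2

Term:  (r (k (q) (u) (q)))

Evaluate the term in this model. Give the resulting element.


  q = 3
  u = 2
  q = 3
  (k (q) (u) (q)) = k(3, 2, 3) = 2
  (r (k (q) (u) (q))) = r(2,) = 2

value = 2


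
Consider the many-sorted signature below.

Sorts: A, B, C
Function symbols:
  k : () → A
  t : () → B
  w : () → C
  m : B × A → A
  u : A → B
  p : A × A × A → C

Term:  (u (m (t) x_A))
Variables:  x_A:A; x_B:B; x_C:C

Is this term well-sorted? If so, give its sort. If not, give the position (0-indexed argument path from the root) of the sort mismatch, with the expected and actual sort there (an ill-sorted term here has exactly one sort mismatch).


well-sorted; sort = B

    (t) : B
    x_A : A
  (m (t) x_A) : A
(u (m (t) x_A)) : B


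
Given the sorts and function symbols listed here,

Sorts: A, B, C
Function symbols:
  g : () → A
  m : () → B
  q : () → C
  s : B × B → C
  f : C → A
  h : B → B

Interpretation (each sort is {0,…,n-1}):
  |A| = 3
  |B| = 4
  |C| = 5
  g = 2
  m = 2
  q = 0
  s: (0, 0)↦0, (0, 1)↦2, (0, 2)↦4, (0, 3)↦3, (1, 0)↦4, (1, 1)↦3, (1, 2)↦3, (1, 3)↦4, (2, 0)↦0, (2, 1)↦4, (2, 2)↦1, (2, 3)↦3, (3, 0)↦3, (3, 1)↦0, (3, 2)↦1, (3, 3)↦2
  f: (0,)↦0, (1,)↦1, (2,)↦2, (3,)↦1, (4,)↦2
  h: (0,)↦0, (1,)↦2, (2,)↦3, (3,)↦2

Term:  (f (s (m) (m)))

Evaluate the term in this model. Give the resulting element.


value = 1

  m = 2
  m = 2
  (s (m) (m)) = s(2, 2) = 1
  (f (s (m) (m))) = f(1,) = 1


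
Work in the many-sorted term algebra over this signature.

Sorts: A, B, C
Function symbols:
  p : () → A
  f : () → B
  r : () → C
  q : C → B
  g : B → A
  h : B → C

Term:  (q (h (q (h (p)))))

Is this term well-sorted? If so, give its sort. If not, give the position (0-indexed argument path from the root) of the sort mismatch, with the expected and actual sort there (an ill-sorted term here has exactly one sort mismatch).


ill-sorted at position [0, 0, 0, 0]: expected B, got A

        (p) : A
      (h (p)) : ✗ arg 0 at [0, 0, 0, 0] has sort A, expected B


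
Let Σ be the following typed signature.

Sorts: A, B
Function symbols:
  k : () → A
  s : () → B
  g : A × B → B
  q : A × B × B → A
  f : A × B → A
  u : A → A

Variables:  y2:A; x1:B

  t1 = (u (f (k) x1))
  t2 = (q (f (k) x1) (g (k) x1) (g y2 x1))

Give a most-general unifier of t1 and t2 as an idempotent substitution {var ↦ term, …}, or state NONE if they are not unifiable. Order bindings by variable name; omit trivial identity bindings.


NONE (not unifiable)

head clash or occurs-check failure — not unifiable


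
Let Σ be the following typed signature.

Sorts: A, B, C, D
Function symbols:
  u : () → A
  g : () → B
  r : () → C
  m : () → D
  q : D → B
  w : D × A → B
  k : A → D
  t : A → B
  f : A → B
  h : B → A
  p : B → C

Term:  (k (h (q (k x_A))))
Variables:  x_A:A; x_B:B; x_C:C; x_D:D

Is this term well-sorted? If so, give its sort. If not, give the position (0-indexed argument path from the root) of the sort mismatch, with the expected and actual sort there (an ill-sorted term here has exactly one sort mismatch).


well-sorted; sort = D

        x_A : A
      (k x_A) : D
    (q (k x_A)) : B
  (h (q (k x_A))) : A
(k (h (q (k x_A)))) : D


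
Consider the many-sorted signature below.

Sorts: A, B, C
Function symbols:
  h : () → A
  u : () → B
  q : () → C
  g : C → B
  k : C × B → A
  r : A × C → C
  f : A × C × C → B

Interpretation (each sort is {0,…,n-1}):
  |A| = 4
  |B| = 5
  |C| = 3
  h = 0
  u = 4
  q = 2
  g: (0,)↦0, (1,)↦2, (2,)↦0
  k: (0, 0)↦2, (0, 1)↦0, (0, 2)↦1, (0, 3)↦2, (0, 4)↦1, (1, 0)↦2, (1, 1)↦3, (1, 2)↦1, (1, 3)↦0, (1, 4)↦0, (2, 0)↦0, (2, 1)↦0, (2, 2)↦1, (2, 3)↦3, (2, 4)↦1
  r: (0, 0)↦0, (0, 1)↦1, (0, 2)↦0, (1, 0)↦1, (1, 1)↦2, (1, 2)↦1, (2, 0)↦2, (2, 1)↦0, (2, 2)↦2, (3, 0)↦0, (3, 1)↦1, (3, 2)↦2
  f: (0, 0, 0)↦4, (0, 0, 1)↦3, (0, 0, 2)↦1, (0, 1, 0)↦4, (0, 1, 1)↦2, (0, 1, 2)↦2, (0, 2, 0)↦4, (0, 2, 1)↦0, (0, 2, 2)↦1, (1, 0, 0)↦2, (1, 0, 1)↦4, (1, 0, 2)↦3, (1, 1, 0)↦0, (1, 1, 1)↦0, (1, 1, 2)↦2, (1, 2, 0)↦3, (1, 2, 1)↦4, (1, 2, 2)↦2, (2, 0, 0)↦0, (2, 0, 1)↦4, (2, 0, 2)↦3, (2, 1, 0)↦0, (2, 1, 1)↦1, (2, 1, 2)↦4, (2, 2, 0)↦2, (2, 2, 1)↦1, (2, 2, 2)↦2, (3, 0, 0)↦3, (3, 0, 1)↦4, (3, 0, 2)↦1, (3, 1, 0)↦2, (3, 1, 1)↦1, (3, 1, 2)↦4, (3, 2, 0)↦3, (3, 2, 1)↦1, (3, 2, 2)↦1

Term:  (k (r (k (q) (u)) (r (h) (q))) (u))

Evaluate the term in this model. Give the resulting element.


  q = 2
  u = 4
  (k (q) (u)) = k(2, 4) = 1
  h = 0
  q = 2
  (r (h) (q)) = r(0, 2) = 0
  (r (k (q) (u)) (r (h) (q))) = r(1, 0) = 1
  u = 4
  (k (r (k (q) (u)) (r (h) (q))) (u)) = k(1, 4) = 0

value = 0


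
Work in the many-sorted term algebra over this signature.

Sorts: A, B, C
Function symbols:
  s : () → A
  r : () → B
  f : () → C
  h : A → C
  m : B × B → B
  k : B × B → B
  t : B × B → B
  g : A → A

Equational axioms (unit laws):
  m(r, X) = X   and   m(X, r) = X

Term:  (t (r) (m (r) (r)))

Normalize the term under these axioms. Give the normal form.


normal form = (t (r) (r))

1. (t (r) (m (r) (r)))  →  (t (r) (r))


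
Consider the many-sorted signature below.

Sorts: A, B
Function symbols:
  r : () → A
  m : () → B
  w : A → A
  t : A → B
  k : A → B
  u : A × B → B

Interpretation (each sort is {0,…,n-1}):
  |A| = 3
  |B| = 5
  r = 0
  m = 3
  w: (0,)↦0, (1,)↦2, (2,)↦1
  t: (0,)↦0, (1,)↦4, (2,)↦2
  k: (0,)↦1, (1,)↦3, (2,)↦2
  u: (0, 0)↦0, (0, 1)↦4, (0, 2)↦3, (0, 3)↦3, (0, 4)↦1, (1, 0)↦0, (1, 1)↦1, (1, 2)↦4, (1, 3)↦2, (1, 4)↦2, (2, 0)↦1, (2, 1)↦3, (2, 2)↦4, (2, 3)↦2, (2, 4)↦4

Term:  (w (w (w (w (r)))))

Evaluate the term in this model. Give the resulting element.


value = 0

  r = 0
  (w (r)) = w(0,) = 0
  (w (w (r))) = w(0,) = 0
  (w (w (w (r)))) = w(0,) = 0
  (w (w (w (w (r))))) = w(0,) = 0


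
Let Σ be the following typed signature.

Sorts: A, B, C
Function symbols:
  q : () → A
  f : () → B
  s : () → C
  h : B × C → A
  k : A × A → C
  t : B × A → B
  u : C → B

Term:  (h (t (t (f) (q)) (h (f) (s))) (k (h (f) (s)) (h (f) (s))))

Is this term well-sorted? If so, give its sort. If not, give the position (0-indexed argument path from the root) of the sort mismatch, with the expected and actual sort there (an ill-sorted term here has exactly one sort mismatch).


      (f) : B
      (q) : A
    (t (f) (q)) : B
      (f) : B
      (s) : C
    (h (f) (s)) : A
  (t (t (f) (q)) (h (f) (s))) : B
      (f) : B
      (s) : C
    (h (f) (s)) : A
      (f) : B
      (s) : C
    (h (f) (s)) : A
  (k (h (f) (s)) (h (f) (s))) : C
(h (t (t (f) (q)) (h (f) (s))) (k (h (f) (s)) (h (f) (s)))) : A

well-sorted; sort = A


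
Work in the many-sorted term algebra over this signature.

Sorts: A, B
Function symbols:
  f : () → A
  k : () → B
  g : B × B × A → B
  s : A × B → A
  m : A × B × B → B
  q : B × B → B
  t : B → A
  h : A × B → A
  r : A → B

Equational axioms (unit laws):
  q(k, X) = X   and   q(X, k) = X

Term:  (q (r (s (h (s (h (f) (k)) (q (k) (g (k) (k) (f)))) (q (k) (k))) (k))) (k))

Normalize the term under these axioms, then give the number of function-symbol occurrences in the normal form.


1. (q (r (s (h (s (h (f) (k)) (q (k) (g (k) (k) (f)))) (q (k) (k))) (k))) (k))  →  (r (s (h (s (h (f) (k)) (q (k) (g (k) (k) (f)))) (q (k) (k))) (k)))
2. (r (s (h (s (h (f) (k)) (q (k) (g (k) (k) (f)))) (q (k) (k))) (k)))  →  (r (s (h (s (h (f) (k)) (g (k) (k) (f))) (q (k) (k))) (k)))
3. (r (s (h (s (h (f) (k)) (g (k) (k) (f))) (q (k) (k))) (k)))  →  (r (s (h (s (h (f) (k)) (g (k) (k) (f))) (k)) (k)))
normal form: (r (s (h (s (h (f) (k)) (g (k) (k) (f))) (k)) (k)))

size = 13


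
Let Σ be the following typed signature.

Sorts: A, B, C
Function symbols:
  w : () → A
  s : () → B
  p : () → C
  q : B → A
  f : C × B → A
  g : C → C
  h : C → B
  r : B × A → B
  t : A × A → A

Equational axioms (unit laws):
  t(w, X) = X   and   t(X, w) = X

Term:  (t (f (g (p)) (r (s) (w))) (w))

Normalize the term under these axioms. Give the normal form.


normal form = (f (g (p)) (r (s) (w)))

1. (t (f (g (p)) (r (s) (w))) (w))  →  (f (g (p)) (r (s) (w)))


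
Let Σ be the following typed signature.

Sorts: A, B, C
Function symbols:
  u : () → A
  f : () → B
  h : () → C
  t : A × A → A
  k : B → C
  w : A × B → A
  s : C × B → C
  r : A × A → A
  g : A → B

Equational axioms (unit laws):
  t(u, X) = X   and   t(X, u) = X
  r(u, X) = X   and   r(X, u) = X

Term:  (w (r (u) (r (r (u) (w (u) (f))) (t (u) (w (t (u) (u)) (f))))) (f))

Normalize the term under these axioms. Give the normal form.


normal form = (w (r (w (u) (f)) (w (u) (f))) (f))

1. (w (r (u) (r (r (u) (w (u) (f))) (t (u) (w (t (u) (u)) (f))))) (f))  →  (w (r (r (u) (w (u) (f))) (t (u) (w (t (u) (u)) (f)))) (f))
2. (w (r (r (u) (w (u) (f))) (t (u) (w (t (u) (u)) (f)))) (f))  →  (w (r (w (u) (f)) (t (u) (w (t (u) (u)) (f)))) (f))
3. (w (r (w (u) (f)) (t (u) (w (t (u) (u)) (f)))) (f))  →  (w (r (w (u) (f)) (w (t (u) (u)) (f))) (f))
4. (w (r (w (u) (f)) (w (t (u) (u)) (f))) (f))  →  (w (r (w (u) (f)) (w (u) (f))) (f))


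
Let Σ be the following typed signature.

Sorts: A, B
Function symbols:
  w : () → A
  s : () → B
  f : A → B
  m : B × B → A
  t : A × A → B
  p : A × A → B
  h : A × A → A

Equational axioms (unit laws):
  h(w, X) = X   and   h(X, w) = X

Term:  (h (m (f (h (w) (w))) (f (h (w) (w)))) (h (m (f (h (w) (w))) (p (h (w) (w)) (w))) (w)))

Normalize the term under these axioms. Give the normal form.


normal form = (h (m (f (w)) (f (w))) (m (f (w)) (p (w) (w))))

1. (h (m (f (h (w) (w))) (f (h (w) (w)))) (h (m (f (h (w) (w))) (p (h (w) (w)) (w))) (w)))  →  (h (m (f (w)) (f (h (w) (w)))) (h (m (f (h (w) (w))) (p (h (w) (w)) (w))) (w)))
2. (h (m (f (w)) (f (h (w) (w)))) (h (m (f (h (w) (w))) (p (h (w) (w)) (w))) (w)))  →  (h (m (f (w)) (f (w))) (h (m (f (h (w) (w))) (p (h (w) (w)) (w))) (w)))
3. (h (m (f (w)) (f (w))) (h (m (f (h (w) (w))) (p (h (w) (w)) (w))) (w)))  →  (h (m (f (w)) (f (w))) (m (f (h (w) (w))) (p (h (w) (w)) (w))))
4. (h (m (f (w)) (f (w))) (m (f (h (w) (w))) (p (h (w) (w)) (w))))  →  (h (m (f (w)) (f (w))) (m (f (w)) (p (h (w) (w)) (w))))
5. (h (m (f (w)) (f (w))) (m (f (w)) (p (h (w) (w)) (w))))  →  (h (m (f (w)) (f (w))) (m (f (w)) (p (w) (w))))


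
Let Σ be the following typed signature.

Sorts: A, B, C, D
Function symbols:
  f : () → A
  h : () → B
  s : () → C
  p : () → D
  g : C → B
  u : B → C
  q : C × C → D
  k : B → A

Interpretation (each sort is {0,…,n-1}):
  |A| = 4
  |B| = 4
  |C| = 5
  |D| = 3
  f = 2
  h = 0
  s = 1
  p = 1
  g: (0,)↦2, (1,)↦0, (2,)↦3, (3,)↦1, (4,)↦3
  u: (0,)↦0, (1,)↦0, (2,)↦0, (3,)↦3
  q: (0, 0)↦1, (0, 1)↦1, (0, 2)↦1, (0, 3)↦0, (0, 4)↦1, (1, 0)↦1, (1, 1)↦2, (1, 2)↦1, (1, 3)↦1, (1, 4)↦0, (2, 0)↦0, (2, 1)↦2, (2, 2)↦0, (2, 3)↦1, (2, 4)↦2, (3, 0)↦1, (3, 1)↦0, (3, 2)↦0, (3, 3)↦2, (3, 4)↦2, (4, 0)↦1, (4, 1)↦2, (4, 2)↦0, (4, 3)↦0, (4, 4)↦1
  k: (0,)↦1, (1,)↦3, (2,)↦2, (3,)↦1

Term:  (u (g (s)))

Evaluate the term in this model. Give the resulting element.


value = 0

  s = 1
  (g (s)) = g(1,) = 0
  (u (g (s))) = u(0,) = 0


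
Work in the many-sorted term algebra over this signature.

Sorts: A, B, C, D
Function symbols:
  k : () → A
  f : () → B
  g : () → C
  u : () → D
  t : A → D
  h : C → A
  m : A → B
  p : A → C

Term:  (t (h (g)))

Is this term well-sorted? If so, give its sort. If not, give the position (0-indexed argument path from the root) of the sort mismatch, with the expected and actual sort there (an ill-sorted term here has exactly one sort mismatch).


    (g) : C
  (h (g)) : A
(t (h (g))) : D

well-sorted; sort = D


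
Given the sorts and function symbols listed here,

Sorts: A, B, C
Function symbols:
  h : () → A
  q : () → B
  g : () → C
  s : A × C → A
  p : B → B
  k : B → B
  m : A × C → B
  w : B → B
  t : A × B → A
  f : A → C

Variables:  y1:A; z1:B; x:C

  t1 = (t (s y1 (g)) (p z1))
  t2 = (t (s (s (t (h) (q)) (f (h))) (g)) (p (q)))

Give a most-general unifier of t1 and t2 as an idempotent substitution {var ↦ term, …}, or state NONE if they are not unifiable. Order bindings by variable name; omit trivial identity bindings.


{y1 ↦ (s (t (h) (q)) (f (h))), z1 ↦ (q)}


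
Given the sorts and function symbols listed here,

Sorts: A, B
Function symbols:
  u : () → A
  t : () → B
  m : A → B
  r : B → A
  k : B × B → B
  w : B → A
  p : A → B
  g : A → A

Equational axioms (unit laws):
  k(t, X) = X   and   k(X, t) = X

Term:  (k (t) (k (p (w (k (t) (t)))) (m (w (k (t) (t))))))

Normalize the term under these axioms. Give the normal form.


normal form = (k (p (w (t))) (m (w (t))))

1. (k (t) (k (p (w (k (t) (t)))) (m (w (k (t) (t))))))  →  (k (p (w (k (t) (t)))) (m (w (k (t) (t)))))
2. (k (p (w (k (t) (t)))) (m (w (k (t) (t)))))  →  (k (p (w (t))) (m (w (k (t) (t)))))
3. (k (p (w (t))) (m (w (k (t) (t)))))  →  (k (p (w (t))) (m (w (t))))


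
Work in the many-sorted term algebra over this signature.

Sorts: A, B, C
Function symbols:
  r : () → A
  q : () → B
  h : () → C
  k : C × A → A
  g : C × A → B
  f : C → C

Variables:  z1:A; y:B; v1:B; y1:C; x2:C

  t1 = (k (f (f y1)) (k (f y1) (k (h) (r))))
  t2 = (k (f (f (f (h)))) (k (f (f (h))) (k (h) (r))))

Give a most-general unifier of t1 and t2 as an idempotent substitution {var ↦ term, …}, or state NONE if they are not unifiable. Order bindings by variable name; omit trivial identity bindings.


{y1 ↦ (f (h))}


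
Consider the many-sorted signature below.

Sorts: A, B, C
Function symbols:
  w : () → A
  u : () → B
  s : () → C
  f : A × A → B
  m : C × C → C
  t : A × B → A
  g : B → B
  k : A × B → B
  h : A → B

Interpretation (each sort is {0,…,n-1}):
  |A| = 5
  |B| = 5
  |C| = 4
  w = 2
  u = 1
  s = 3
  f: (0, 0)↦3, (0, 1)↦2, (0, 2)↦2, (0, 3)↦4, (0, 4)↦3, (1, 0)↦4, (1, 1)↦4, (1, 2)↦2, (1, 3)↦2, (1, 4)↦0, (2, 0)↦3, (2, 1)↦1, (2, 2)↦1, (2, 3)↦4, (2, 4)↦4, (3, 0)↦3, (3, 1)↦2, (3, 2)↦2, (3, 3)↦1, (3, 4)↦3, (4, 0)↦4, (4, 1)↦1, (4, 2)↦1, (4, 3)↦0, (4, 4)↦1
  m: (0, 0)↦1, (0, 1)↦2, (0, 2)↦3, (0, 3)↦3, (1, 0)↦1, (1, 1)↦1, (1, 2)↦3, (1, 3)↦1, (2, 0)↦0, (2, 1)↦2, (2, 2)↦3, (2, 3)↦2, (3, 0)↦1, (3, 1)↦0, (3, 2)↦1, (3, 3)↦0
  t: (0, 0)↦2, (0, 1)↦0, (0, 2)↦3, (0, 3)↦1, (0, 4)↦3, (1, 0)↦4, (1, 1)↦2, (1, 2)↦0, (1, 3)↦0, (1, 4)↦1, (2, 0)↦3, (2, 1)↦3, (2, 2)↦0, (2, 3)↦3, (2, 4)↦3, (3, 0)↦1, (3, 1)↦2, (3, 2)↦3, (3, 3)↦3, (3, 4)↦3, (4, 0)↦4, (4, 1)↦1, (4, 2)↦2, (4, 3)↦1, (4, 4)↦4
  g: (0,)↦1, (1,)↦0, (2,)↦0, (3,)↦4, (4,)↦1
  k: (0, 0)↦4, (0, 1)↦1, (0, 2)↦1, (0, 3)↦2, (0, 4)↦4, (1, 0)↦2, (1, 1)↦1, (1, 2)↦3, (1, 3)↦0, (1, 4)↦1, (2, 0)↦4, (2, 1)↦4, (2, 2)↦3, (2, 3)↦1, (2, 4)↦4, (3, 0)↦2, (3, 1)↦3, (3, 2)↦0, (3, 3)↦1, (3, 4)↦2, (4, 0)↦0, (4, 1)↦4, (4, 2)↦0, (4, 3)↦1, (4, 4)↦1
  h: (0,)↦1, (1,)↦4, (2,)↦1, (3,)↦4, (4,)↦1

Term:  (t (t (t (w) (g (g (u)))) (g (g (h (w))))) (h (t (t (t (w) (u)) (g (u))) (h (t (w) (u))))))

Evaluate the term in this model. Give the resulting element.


  w = 2
  u = 1
  (g (u)) = g(1,) = 0
  (g (g (u))) = g(0,) = 1
  (t (w) (g (g (u)))) = t(2, 1) = 3
  w = 2
  (h (w)) = h(2,) = 1
  (g (h (w))) = g(1,) = 0
  (g (g (h (w)))) = g(0,) = 1
  (t (t (w) (g (g (u)))) (g (g (h (w))))) = t(3, 1) = 2
  w = 2
  u = 1
  (t (w) (u)) = t(2, 1) = 3
  u = 1
  (g (u)) = g(1,) = 0
  (t (t (w) (u)) (g (u))) = t(3, 0) = 1
  w = 2
  u = 1
  (t (w) (u)) = t(2, 1) = 3
  (h (t (w) (u))) = h(3,) = 4
  (t (t (t (w) (u)) (g (u))) (h (t (w) (u)))) = t(1, 4) = 1
  (h (t (t (t (w) (u)) (g (u))) (h (t (w) (u))))) = h(1,) = 4
  (t (t (t (w) (g (g (u)))) (g (g (h (w))))) (h (t (t (t (w) (u)) (g (u))) (h (t (w) (u)))))) = t(2, 4) = 3

value = 3


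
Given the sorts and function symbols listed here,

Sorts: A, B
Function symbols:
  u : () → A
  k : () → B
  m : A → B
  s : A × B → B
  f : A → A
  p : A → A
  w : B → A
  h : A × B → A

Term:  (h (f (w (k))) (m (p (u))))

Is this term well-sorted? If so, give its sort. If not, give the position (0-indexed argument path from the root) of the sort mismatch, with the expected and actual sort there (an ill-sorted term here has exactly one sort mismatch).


well-sorted; sort = A

      (k) : B
    (w (k)) : A
  (f (w (k))) : A
      (u) : A
    (p (u)) : A
  (m (p (u))) : B
(h (f (w (k))) (m (p (u)))) : A


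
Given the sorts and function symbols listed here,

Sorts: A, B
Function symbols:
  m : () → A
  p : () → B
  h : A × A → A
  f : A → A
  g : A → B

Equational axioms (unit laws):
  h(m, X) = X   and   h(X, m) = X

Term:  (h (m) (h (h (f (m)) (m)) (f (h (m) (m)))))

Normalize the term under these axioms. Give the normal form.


normal form = (h (f (m)) (f (m)))

1. (h (m) (h (h (f (m)) (m)) (f (h (m) (m)))))  →  (h (h (f (m)) (m)) (f (h (m) (m))))
2. (h (h (f (m)) (m)) (f (h (m) (m))))  →  (h (f (m)) (f (h (m) (m))))
3. (h (f (m)) (f (h (m) (m))))  →  (h (f (m)) (f (m)))


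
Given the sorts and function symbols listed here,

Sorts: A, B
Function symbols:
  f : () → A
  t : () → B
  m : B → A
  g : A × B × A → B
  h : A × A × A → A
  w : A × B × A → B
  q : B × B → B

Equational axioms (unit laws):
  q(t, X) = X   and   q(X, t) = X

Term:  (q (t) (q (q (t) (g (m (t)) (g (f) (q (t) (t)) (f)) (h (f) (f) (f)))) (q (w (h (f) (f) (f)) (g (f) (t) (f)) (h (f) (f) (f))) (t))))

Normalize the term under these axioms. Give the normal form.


normal form = (q (g (m (t)) (g (f) (t) (f)) (h (f) (f) (f))) (w (h (f) (f) (f)) (g (f) (t) (f)) (h (f) (f) (f))))

1. (q (t) (q (q (t) (g (m (t)) (g (f) (q (t) (t)) (f)) (h (f) (f) (f)))) (q (w (h (f) (f) (f)) (g (f) (t) (f)) (h (f) (f) (f))) (t))))  →  (q (q (t) (g (m (t)) (g (f) (q (t) (t)) (f)) (h (f) (f) (f)))) (q (w (h (f) (f) (f)) (g (f) (t) (f)) (h (f) (f) (f))) (t)))
2. (q (q (t) (g (m (t)) (g (f) (q (t) (t)) (f)) (h (f) (f) (f)))) (q (w (h (f) (f) (f)) (g (f) (t) (f)) (h (f) (f) (f))) (t)))  →  (q (g (m (t)) (g (f) (q (t) (t)) (f)) (h (f) (f) (f))) (q (w (h (f) (f) (f)) (g (f) (t) (f)) (h (f) (f) (f))) (t)))
3. (q (g (m (t)) (g (f) (q (t) (t)) (f)) (h (f) (f) (f))) (q (w (h (f) (f) (f)) (g (f) (t) (f)) (h (f) (f) (f))) (t)))  →  (q (g (m (t)) (g (f) (t) (f)) (h (f) (f) (f))) (q (w (h (f) (f) (f)) (g (f) (t) (f)) (h (f) (f) (f))) (t)))
4. (q (g (m (t)) (g (f) (t) (f)) (h (f) (f) (f))) (q (w (h (f) (f) (f)) (g (f) (t) (f)) (h (f) (f) (f))) (t)))  →  (q (g (m (t)) (g (f) (t) (f)) (h (f) (f) (f))) (w (h (f) (f) (f)) (g (f) (t) (f)) (h (f) (f) (f))))


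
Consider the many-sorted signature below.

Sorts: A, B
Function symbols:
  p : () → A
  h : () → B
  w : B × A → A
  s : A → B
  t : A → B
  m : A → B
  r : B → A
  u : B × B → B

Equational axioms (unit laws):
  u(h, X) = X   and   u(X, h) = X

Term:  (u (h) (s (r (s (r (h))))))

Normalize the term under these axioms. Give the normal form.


normal form = (s (r (s (r (h)))))

1. (u (h) (s (r (s (r (h))))))  →  (s (r (s (r (h)))))


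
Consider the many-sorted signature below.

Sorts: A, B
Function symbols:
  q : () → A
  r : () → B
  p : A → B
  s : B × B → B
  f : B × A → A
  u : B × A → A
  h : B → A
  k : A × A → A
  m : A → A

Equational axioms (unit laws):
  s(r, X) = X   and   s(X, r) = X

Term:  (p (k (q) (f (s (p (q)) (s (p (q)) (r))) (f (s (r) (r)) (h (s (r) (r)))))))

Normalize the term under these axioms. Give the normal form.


normal form = (p (k (q) (f (s (p (q)) (p (q))) (f (r) (h (r))))))

1. (p (k (q) (f (s (p (q)) (s (p (q)) (r))) (f (s (r) (r)) (h (s (r) (r)))))))  →  (p (k (q) (f (s (p (q)) (p (q))) (f (s (r) (r)) (h (s (r) (r)))))))
2. (p (k (q) (f (s (p (q)) (p (q))) (f (s (r) (r)) (h (s (r) (r)))))))  →  (p (k (q) (f (s (p (q)) (p (q))) (f (r) (h (s (r) (r)))))))
3. (p (k (q) (f (s (p (q)) (p (q))) (f (r) (h (s (r) (r)))))))  →  (p (k (q) (f (s (p (q)) (p (q))) (f (r) (h (r))))))


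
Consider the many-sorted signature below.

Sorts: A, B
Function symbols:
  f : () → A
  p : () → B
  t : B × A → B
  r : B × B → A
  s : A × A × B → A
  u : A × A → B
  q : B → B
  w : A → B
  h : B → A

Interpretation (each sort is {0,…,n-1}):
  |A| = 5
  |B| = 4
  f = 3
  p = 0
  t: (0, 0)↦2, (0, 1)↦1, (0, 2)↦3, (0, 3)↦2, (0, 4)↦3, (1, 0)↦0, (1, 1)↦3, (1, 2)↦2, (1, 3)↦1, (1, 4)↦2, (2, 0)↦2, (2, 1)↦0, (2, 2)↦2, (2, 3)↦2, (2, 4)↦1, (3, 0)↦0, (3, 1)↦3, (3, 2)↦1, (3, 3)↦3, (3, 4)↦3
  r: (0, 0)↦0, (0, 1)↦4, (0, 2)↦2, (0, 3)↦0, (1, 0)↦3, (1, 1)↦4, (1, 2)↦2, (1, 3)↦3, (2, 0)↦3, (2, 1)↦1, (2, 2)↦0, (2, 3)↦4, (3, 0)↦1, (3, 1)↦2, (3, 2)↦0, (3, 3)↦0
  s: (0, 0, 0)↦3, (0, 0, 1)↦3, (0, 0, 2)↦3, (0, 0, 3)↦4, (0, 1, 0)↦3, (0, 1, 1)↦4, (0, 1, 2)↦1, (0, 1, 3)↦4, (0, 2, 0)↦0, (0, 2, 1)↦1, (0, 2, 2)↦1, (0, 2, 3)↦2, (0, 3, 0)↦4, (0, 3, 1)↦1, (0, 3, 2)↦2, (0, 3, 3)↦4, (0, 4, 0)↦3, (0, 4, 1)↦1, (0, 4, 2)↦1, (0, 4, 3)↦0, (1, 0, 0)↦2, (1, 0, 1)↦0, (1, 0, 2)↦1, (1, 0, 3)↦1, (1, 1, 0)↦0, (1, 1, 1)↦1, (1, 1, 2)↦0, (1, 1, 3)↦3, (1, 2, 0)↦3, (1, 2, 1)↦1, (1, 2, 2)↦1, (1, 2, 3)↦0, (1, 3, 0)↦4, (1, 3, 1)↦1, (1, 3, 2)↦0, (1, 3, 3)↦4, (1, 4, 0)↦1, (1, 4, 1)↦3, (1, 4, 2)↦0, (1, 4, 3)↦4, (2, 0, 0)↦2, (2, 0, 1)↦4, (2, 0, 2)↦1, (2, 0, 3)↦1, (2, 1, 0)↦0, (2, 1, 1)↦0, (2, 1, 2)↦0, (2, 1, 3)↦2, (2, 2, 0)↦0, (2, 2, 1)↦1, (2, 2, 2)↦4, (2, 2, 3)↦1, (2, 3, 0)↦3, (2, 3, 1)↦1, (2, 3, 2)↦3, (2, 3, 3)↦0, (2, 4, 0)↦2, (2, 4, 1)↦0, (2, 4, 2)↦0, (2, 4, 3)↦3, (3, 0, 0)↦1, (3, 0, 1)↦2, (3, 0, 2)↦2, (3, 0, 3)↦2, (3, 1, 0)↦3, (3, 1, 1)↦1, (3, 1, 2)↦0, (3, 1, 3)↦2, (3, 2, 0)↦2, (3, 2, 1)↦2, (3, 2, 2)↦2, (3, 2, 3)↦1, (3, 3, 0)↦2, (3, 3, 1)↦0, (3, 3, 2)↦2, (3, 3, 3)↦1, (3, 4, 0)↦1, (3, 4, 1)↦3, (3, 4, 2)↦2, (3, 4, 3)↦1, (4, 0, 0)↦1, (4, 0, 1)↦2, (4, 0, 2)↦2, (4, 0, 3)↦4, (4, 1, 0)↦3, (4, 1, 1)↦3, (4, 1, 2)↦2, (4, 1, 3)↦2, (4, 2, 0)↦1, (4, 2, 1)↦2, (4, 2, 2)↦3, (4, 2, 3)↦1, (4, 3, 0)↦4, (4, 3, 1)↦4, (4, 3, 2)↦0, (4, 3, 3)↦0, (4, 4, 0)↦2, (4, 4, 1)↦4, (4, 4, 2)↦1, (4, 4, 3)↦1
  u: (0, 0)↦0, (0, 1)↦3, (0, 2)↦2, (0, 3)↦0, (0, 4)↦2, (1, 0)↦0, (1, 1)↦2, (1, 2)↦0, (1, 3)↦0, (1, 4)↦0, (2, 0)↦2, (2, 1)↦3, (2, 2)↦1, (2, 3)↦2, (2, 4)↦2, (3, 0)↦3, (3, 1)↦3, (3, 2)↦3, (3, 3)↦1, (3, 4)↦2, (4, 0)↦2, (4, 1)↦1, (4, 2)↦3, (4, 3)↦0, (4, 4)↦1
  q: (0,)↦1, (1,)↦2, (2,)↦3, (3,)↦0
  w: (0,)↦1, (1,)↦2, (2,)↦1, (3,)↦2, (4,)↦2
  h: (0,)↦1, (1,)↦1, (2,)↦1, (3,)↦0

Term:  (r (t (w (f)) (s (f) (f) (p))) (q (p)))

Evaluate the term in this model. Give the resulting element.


  f = 3
  (w (f)) = w(3,) = 2
  f = 3
  f = 3
  p = 0
  (s (f) (f) (p)) = s(3, 3, 0) = 2
  (t (w (f)) (s (f) (f) (p))) = t(2, 2) = 2
  p = 0
  (q (p)) = q(0,) = 1
  (r (t (w (f)) (s (f) (f) (p))) (q (p))) = r(2, 1) = 1

value = 1


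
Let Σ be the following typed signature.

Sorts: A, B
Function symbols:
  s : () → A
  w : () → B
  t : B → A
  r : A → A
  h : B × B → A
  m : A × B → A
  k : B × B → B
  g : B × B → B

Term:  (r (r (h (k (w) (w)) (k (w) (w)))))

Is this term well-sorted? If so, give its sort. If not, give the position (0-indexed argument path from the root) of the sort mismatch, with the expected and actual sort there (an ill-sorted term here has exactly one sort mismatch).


        (w) : B
        (w) : B
      (k (w) (w)) : B
        (w) : B
        (w) : B
      (k (w) (w)) : B
    (h (k (w) (w)) (k (w) (w))) : A
  (r (h (k (w) (w)) (k (w) (w)))) : A
(r (r (h (k (w) (w)) (k (w) (w))))) : A

well-sorted; sort = A


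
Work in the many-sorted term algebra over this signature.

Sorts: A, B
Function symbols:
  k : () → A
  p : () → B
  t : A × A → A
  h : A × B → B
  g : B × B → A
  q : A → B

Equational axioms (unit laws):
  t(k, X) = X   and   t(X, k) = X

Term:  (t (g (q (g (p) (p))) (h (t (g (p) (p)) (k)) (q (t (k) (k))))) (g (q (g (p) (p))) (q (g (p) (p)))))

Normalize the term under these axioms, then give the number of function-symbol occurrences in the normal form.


1. (t (g (q (g (p) (p))) (h (t (g (p) (p)) (k)) (q (t (k) (k))))) (g (q (g (p) (p))) (q (g (p) (p)))))  →  (t (g (q (g (p) (p))) (h (g (p) (p)) (q (t (k) (k))))) (g (q (g (p) (p))) (q (g (p) (p)))))
2. (t (g (q (g (p) (p))) (h (g (p) (p)) (q (t (k) (k))))) (g (q (g (p) (p))) (q (g (p) (p)))))  →  (t (g (q (g (p) (p))) (h (g (p) (p)) (q (k)))) (g (q (g (p) (p))) (q (g (p) (p)))))
normal form: (t (g (q (g (p) (p))) (h (g (p) (p)) (q (k)))) (g (q (g (p) (p))) (q (g (p) (p)))))

size = 21
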